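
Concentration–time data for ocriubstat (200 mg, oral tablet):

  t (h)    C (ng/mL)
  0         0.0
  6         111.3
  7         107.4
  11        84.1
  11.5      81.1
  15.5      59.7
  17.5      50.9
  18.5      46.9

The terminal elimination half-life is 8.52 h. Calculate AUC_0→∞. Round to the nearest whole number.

Trapezoidal AUC_0→18.5:
  [0→6]: (0.0+111.3)/2 × 6 = 333.9
  [6→7]: (111.3+107.4)/2 × 1 = 109.35
  [7→11]: (107.4+84.1)/2 × 4 = 383.0
  [11→11.5]: (84.1+81.1)/2 × 0.5 = 41.3
  [11.5→15.5]: (81.1+59.7)/2 × 4 = 281.6
  [15.5→17.5]: (59.7+50.9)/2 × 2 = 110.6
  [17.5→18.5]: (50.9+46.9)/2 × 1 = 48.9
  Sum = 1308.65 ng/mL·h
k_e = ln2 / t½ = 0.693147 / 8.52 = 0.0814 h^-1
Extrapolated tail: C_last / k_e = 46.9 / 0.0814 = 576.167
AUC_0→∞ = 1308.65 + 576.167 = 1884.817 ng/mL·h

AUC = 1885 ng/mL·h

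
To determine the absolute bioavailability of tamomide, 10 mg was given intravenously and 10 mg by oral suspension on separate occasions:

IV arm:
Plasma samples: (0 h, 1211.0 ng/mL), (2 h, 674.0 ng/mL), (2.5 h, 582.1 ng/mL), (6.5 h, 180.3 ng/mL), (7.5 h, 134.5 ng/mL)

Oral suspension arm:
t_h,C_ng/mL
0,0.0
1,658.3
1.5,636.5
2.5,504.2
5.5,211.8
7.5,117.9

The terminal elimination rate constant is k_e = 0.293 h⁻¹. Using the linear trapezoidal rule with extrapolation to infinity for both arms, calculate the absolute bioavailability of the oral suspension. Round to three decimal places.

F = 0.698

Trapezoidal AUC_0→7.5 (IV):
  [0→2]: (1211.0+674.0)/2 × 2 = 1885.0
  [2→2.5]: (674.0+582.1)/2 × 0.5 = 314.025
  [2.5→6.5]: (582.1+180.3)/2 × 4 = 1524.8
  [6.5→7.5]: (180.3+134.5)/2 × 1 = 157.4
  Sum = 3881.225 ng/mL·h
IV tail: 134.5/0.293 = 459.044; AUC_iv,0→∞ = 3881.225 + 459.044 = 4340.269 ng/mL·h
Trapezoidal AUC_0→7.5 (oral suspension):
  [0→1]: (0.0+658.3)/2 × 1 = 329.15
  [1→1.5]: (658.3+636.5)/2 × 0.5 = 323.7
  [1.5→2.5]: (636.5+504.2)/2 × 1 = 570.35
  [2.5→5.5]: (504.2+211.8)/2 × 3 = 1074.0
  [5.5→7.5]: (211.8+117.9)/2 × 2 = 329.7
  Sum = 2626.9 ng/mL·h
oral suspension tail: 117.9/0.293 = 402.389; AUC_ev,0→∞ = 2626.9 + 402.389 = 3029.289 ng/mL·h
F = (AUC_ev/D_ev)/(AUC_iv/D_iv) = (3029.289/10)/(4340.269/10) = 302.9289/434.0269 = 0.6979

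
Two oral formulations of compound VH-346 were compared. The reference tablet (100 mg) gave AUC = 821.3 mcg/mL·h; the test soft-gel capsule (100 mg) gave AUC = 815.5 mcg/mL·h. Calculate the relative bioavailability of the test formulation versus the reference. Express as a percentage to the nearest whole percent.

F_rel = 99%

F_rel = (AUC_test/D_test) / (AUC_ref/D_ref)
      = (815.5/100) / (821.3/100)
      = 8.155 / 8.213 = 0.9929 = 99.29%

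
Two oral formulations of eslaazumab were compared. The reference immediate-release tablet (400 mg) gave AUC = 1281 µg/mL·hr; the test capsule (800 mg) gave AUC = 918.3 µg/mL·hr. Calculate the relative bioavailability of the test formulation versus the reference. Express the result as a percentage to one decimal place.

F_rel = (AUC_test/D_test) / (AUC_ref/D_ref)
      = (918.3/800) / (1281/400)
      = 1.147875 / 3.2025 = 0.3584 = 35.84%

F_rel = 35.8%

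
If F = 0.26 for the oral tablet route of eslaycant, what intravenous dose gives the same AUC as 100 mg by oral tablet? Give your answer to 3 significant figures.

Systemic exposure from an extravascular dose = F × D_ev, so the equivalent IV dose is F × D_ev.
D_iv = F × D_ev = 0.26 × 100 = 26 mg

D_iv = 26.0 mg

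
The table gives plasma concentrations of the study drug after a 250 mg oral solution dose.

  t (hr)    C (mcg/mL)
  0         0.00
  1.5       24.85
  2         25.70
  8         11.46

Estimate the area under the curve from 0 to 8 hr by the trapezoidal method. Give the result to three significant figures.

AUC = 143 mcg/mL·hr

Trapezoidal AUC_0→8:
  [0→1.5]: (0.00+24.85)/2 × 1.5 = 18.6375
  [1.5→2]: (24.85+25.70)/2 × 0.5 = 12.6375
  [2→8]: (25.70+11.46)/2 × 6 = 111.48
  Sum = 142.755 mcg/mL·hr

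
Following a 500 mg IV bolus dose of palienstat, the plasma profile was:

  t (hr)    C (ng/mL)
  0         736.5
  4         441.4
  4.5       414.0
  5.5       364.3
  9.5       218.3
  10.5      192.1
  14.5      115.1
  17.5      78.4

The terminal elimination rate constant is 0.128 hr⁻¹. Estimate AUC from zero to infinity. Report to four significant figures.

Trapezoidal AUC_0→17.5:
  [0→4]: (736.5+441.4)/2 × 4 = 2355.8
  [4→4.5]: (441.4+414.0)/2 × 0.5 = 213.85
  [4.5→5.5]: (414.0+364.3)/2 × 1 = 389.15
  [5.5→9.5]: (364.3+218.3)/2 × 4 = 1165.2
  [9.5→10.5]: (218.3+192.1)/2 × 1 = 205.2
  [10.5→14.5]: (192.1+115.1)/2 × 4 = 614.4
  [14.5→17.5]: (115.1+78.4)/2 × 3 = 290.25
  Sum = 5233.85 ng/mL·hr
Extrapolated tail: C_last / k_e = 78.4 / 0.128 = 612.500
AUC_0→∞ = 5233.85 + 612.500 = 5846.35 ng/mL·hr

AUC = 5846 ng/mL·hr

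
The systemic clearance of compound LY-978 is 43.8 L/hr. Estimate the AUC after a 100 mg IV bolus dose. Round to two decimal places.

AUC = 2.28 mg/L·hr

AUC_0→∞ = Dose_iv / CL
        = 100 / 43.8 = 2.28311 mg/L·hr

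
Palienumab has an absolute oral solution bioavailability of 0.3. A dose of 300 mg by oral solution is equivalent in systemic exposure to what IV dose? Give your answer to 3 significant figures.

Systemic exposure from an extravascular dose = F × D_ev, so the equivalent IV dose is F × D_ev.
D_iv = F × D_ev = 0.3 × 300 = 90 mg

D_iv = 90.0 mg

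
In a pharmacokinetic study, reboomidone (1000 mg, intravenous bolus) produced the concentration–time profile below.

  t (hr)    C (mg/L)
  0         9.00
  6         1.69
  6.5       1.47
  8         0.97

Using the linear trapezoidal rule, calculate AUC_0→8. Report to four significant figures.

AUC = 34.69 mg/L·hr

Trapezoidal AUC_0→8:
  [0→6]: (9.00+1.69)/2 × 6 = 32.07
  [6→6.5]: (1.69+1.47)/2 × 0.5 = 0.79
  [6.5→8]: (1.47+0.97)/2 × 1.5 = 1.83
  Sum = 34.69 mg/L·hr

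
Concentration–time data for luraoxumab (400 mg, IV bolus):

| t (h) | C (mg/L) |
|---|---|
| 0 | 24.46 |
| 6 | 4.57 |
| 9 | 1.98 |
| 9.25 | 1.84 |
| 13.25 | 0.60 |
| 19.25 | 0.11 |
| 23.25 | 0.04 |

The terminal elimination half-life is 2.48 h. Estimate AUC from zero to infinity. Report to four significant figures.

AUC = 104.8 mg/L·h

Trapezoidal AUC_0→23.25:
  [0→6]: (24.46+4.57)/2 × 6 = 87.09
  [6→9]: (4.57+1.98)/2 × 3 = 9.825
  [9→9.25]: (1.98+1.84)/2 × 0.25 = 0.4775
  [9.25→13.25]: (1.84+0.60)/2 × 4 = 4.88
  [13.25→19.25]: (0.60+0.11)/2 × 6 = 2.13
  [19.25→23.25]: (0.11+0.04)/2 × 4 = 0.3
  Sum = 104.7025 mg/L·h
k_e = ln2 / t½ = 0.693147 / 2.48 = 0.2795 h^-1
Extrapolated tail: C_last / k_e = 0.04 / 0.2795 = 0.143
AUC_0→∞ = 104.7025 + 0.143 = 104.8455 mg/L·h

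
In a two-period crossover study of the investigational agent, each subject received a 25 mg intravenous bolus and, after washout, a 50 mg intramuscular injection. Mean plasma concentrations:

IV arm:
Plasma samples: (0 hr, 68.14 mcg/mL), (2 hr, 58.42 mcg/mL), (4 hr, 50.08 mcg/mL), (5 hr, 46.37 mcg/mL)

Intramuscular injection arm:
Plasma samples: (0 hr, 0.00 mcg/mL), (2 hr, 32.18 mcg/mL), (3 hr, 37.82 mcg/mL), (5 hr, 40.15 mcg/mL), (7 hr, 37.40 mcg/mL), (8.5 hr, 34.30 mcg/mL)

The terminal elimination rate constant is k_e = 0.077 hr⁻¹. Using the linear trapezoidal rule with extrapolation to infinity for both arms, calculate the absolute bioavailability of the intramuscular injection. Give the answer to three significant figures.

F = 0.408

Trapezoidal AUC_0→5 (IV):
  [0→2]: (68.14+58.42)/2 × 2 = 126.56
  [2→4]: (58.42+50.08)/2 × 2 = 108.5
  [4→5]: (50.08+46.37)/2 × 1 = 48.225
  Sum = 283.285 mcg/mL·hr
IV tail: 46.37/0.077 = 602.208; AUC_iv,0→∞ = 283.285 + 602.208 = 885.493 mcg/mL·hr
Trapezoidal AUC_0→8.5 (intramuscular injection):
  [0→2]: (0.00+32.18)/2 × 2 = 32.18
  [2→3]: (32.18+37.82)/2 × 1 = 35.0
  [3→5]: (37.82+40.15)/2 × 2 = 77.97
  [5→7]: (40.15+37.40)/2 × 2 = 77.55
  [7→8.5]: (37.40+34.30)/2 × 1.5 = 53.775
  Sum = 276.475 mcg/mL·hr
intramuscular injection tail: 34.30/0.077 = 445.455; AUC_ev,0→∞ = 276.475 + 445.455 = 721.93 mcg/mL·hr
F = (AUC_ev/D_ev)/(AUC_iv/D_iv) = (721.93/50)/(885.493/25) = 14.4386/35.41972 = 0.4076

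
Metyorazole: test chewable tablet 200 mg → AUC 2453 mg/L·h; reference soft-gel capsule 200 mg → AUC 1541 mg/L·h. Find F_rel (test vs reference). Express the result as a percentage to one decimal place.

F_rel = (AUC_test/D_test) / (AUC_ref/D_ref)
      = (2453/200) / (1541/200)
      = 12.265 / 7.705 = 1.5918 = 159.18%

F_rel = 159.2%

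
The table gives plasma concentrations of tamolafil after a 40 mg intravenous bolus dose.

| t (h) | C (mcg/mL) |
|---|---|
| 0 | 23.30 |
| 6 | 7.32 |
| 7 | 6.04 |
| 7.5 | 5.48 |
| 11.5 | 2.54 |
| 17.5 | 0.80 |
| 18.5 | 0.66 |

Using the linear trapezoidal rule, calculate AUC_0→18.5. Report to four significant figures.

AUC = 128.2 mcg/mL·h

Trapezoidal AUC_0→18.5:
  [0→6]: (23.30+7.32)/2 × 6 = 91.86
  [6→7]: (7.32+6.04)/2 × 1 = 6.68
  [7→7.5]: (6.04+5.48)/2 × 0.5 = 2.88
  [7.5→11.5]: (5.48+2.54)/2 × 4 = 16.04
  [11.5→17.5]: (2.54+0.80)/2 × 6 = 10.02
  [17.5→18.5]: (0.80+0.66)/2 × 1 = 0.73
  Sum = 128.21 mcg/mL·h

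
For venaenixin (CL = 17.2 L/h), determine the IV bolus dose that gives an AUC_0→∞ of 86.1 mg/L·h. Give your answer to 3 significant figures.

Dose_iv = CL × AUC_0→∞
     = 17.2 × 86.1 = 1480.92 mg

Dose = 1480 mg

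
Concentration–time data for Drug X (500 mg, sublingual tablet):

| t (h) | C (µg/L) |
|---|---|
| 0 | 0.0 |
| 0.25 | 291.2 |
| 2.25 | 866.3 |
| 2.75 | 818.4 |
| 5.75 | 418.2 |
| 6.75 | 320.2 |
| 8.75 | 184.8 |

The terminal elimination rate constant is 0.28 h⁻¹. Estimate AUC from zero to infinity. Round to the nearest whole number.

AUC = 5004 µg/L·h

Trapezoidal AUC_0→8.75:
  [0→0.25]: (0.0+291.2)/2 × 0.25 = 36.4
  [0.25→2.25]: (291.2+866.3)/2 × 2 = 1157.5
  [2.25→2.75]: (866.3+818.4)/2 × 0.5 = 421.175
  [2.75→5.75]: (818.4+418.2)/2 × 3 = 1854.9
  [5.75→6.75]: (418.2+320.2)/2 × 1 = 369.2
  [6.75→8.75]: (320.2+184.8)/2 × 2 = 505.0
  Sum = 4344.175 µg/L·h
Extrapolated tail: C_last / k_e = 184.8 / 0.28 = 660.000
AUC_0→∞ = 4344.175 + 660.000 = 5004.175 µg/L·h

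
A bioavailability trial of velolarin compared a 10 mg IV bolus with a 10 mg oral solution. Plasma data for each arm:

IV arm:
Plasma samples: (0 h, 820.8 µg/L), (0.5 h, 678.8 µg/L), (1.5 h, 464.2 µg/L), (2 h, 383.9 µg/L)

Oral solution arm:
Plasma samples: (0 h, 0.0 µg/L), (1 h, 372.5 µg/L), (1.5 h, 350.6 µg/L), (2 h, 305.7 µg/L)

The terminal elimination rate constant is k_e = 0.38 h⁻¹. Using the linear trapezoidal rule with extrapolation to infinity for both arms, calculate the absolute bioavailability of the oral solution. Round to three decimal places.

F = 0.616

Trapezoidal AUC_0→2 (IV):
  [0→0.5]: (820.8+678.8)/2 × 0.5 = 374.9
  [0.5→1.5]: (678.8+464.2)/2 × 1 = 571.5
  [1.5→2]: (464.2+383.9)/2 × 0.5 = 212.025
  Sum = 1158.425 µg/L·h
IV tail: 383.9/0.38 = 1010.263; AUC_iv,0→∞ = 1158.425 + 1010.263 = 2168.688 µg/L·h
Trapezoidal AUC_0→2 (oral solution):
  [0→1]: (0.0+372.5)/2 × 1 = 186.25
  [1→1.5]: (372.5+350.6)/2 × 0.5 = 180.775
  [1.5→2]: (350.6+305.7)/2 × 0.5 = 164.075
  Sum = 531.1 µg/L·h
oral solution tail: 305.7/0.38 = 804.474; AUC_ev,0→∞ = 531.1 + 804.474 = 1335.574 µg/L·h
F = (AUC_ev/D_ev)/(AUC_iv/D_iv) = (1335.574/10)/(2168.688/10) = 133.5574/216.8688 = 0.6158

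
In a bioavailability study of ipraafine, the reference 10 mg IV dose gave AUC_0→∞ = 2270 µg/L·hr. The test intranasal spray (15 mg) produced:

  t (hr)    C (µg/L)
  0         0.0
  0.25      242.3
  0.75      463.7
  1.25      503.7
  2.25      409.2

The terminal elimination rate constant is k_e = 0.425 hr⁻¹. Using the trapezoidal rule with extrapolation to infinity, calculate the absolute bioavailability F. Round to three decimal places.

Trapezoidal AUC_0→2.25 (intranasal spray):
  [0→0.25]: (0.0+242.3)/2 × 0.25 = 30.2875
  [0.25→0.75]: (242.3+463.7)/2 × 0.5 = 176.5
  [0.75→1.25]: (463.7+503.7)/2 × 0.5 = 241.85
  [1.25→2.25]: (503.7+409.2)/2 × 1 = 456.45
  Sum = 905.0875 µg/L·hr
Tail: C_last/k_e = 409.2/0.425 = 962.824
AUC_0→∞ (intranasal spray) = 905.0875 + 962.824 = 1867.9115 µg/L·hr
F = (AUC_ev/D_ev)/(AUC_iv/D_iv) = (1867.9115/15)/(2270/10) = 124.527/227 = 0.5486

F = 0.549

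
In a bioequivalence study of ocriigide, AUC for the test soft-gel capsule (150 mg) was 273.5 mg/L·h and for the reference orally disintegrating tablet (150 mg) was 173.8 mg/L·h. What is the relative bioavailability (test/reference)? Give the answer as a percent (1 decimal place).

F_rel = (AUC_test/D_test) / (AUC_ref/D_ref)
      = (273.5/150) / (173.8/150)
      = 1.82333 / 1.15867 = 1.5736 = 157.36%

F_rel = 157.4%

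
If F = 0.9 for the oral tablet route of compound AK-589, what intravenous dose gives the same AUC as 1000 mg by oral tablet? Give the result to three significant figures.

D_iv = 900 mg

Systemic exposure from an extravascular dose = F × D_ev, so the equivalent IV dose is F × D_ev.
D_iv = F × D_ev = 0.9 × 1000 = 900 mg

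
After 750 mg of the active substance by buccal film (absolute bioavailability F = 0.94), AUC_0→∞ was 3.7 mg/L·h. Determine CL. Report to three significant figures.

CL = F × Dose / AUC_0→∞
   = 0.94 × 750 / 3.7 = 190.541 L/h

CL = 191 L/h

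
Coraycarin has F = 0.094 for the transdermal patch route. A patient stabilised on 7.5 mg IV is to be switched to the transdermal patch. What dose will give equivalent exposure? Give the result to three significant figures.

D_transdermal = 79.8 mg

For equal systemic exposure: F × D_ev = D_iv
D_ev = D_iv / F = 7.5 / 0.094 = 79.7872 mg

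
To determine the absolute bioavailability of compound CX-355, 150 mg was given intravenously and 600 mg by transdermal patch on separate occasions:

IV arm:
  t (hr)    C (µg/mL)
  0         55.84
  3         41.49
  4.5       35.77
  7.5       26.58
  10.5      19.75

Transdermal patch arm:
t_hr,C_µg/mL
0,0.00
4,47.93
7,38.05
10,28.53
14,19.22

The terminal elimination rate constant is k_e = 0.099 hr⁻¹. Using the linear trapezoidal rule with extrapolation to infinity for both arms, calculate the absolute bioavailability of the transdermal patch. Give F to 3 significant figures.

F = 0.271

Trapezoidal AUC_0→10.5 (IV):
  [0→3]: (55.84+41.49)/2 × 3 = 145.995
  [3→4.5]: (41.49+35.77)/2 × 1.5 = 57.945
  [4.5→7.5]: (35.77+26.58)/2 × 3 = 93.525
  [7.5→10.5]: (26.58+19.75)/2 × 3 = 69.495
  Sum = 366.96 µg/mL·hr
IV tail: 19.75/0.099 = 199.495; AUC_iv,0→∞ = 366.96 + 199.495 = 566.455 µg/mL·hr
Trapezoidal AUC_0→14 (transdermal patch):
  [0→4]: (0.00+47.93)/2 × 4 = 95.86
  [4→7]: (47.93+38.05)/2 × 3 = 128.97
  [7→10]: (38.05+28.53)/2 × 3 = 99.87
  [10→14]: (28.53+19.22)/2 × 4 = 95.5
  Sum = 420.2 µg/mL·hr
transdermal patch tail: 19.22/0.099 = 194.141; AUC_ev,0→∞ = 420.2 + 194.141 = 614.341 µg/mL·hr
F = (AUC_ev/D_ev)/(AUC_iv/D_iv) = (614.341/600)/(566.455/150) = 1.0239/3.77637 = 0.2711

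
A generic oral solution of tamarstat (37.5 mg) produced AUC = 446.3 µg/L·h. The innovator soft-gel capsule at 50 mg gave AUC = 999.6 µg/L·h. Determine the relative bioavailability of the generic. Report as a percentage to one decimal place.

F_rel = 59.5%

F_rel = (AUC_test/D_test) / (AUC_ref/D_ref)
      = (446.3/37.5) / (999.6/50)
      = 11.9013 / 19.992 = 0.5953 = 59.53%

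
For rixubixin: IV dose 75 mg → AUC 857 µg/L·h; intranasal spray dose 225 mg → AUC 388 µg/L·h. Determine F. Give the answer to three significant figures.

F = 0.151

F = (AUC_ev / D_ev) / (AUC_iv / D_iv)
  = (388/225) / (857/75)
  = 1.72444 / 11.4267 = 0.1509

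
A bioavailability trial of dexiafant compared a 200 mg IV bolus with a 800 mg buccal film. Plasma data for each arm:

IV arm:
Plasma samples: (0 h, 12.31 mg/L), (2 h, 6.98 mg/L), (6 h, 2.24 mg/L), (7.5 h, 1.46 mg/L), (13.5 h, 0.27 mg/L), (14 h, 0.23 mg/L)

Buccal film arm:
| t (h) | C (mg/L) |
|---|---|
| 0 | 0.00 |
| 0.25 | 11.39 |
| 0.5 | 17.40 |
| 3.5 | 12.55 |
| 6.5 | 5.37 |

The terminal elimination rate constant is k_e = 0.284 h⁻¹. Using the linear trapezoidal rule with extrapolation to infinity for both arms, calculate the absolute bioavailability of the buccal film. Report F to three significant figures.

F = 0.513

Trapezoidal AUC_0→14 (IV):
  [0→2]: (12.31+6.98)/2 × 2 = 19.29
  [2→6]: (6.98+2.24)/2 × 4 = 18.44
  [6→7.5]: (2.24+1.46)/2 × 1.5 = 2.775
  [7.5→13.5]: (1.46+0.27)/2 × 6 = 5.19
  [13.5→14]: (0.27+0.23)/2 × 0.5 = 0.125
  Sum = 45.82 mg/L·h
IV tail: 0.23/0.284 = 0.810; AUC_iv,0→∞ = 45.82 + 0.810 = 46.63 mg/L·h
Trapezoidal AUC_0→6.5 (buccal film):
  [0→0.25]: (0.00+11.39)/2 × 0.25 = 1.42375
  [0.25→0.5]: (11.39+17.40)/2 × 0.25 = 3.59875
  [0.5→3.5]: (17.40+12.55)/2 × 3 = 44.925
  [3.5→6.5]: (12.55+5.37)/2 × 3 = 26.88
  Sum = 76.8275 mg/L·h
buccal film tail: 5.37/0.284 = 18.908; AUC_ev,0→∞ = 76.8275 + 18.908 = 95.7355 mg/L·h
F = (AUC_ev/D_ev)/(AUC_iv/D_iv) = (95.7355/800)/(46.63/200) = 0.119669/0.23315 = 0.5133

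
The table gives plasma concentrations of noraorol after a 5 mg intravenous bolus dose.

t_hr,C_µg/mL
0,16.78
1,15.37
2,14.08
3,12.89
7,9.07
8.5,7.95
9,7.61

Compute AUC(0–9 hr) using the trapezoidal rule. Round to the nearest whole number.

AUC = 105 µg/mL·hr

Trapezoidal AUC_0→9:
  [0→1]: (16.78+15.37)/2 × 1 = 16.075
  [1→2]: (15.37+14.08)/2 × 1 = 14.725
  [2→3]: (14.08+12.89)/2 × 1 = 13.485
  [3→7]: (12.89+9.07)/2 × 4 = 43.92
  [7→8.5]: (9.07+7.95)/2 × 1.5 = 12.765
  [8.5→9]: (7.95+7.61)/2 × 0.5 = 3.89
  Sum = 104.86 µg/mL·hr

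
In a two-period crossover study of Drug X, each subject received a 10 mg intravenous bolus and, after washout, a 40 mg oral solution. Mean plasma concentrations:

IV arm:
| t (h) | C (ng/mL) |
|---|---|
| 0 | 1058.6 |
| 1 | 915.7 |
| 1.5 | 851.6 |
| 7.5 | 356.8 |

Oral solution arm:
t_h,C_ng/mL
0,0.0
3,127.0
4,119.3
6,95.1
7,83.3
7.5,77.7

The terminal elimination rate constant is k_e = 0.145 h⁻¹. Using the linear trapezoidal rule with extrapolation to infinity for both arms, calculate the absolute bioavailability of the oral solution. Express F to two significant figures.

F = 0.040

Trapezoidal AUC_0→7.5 (IV):
  [0→1]: (1058.6+915.7)/2 × 1 = 987.15
  [1→1.5]: (915.7+851.6)/2 × 0.5 = 441.825
  [1.5→7.5]: (851.6+356.8)/2 × 6 = 3625.2
  Sum = 5054.175 ng/mL·h
IV tail: 356.8/0.145 = 2460.690; AUC_iv,0→∞ = 5054.175 + 2460.690 = 7514.865 ng/mL·h
Trapezoidal AUC_0→7.5 (oral solution):
  [0→3]: (0.0+127.0)/2 × 3 = 190.5
  [3→4]: (127.0+119.3)/2 × 1 = 123.15
  [4→6]: (119.3+95.1)/2 × 2 = 214.4
  [6→7]: (95.1+83.3)/2 × 1 = 89.2
  [7→7.5]: (83.3+77.7)/2 × 0.5 = 40.25
  Sum = 657.5 ng/mL·h
oral solution tail: 77.7/0.145 = 535.862; AUC_ev,0→∞ = 657.5 + 535.862 = 1193.362 ng/mL·h
F = (AUC_ev/D_ev)/(AUC_iv/D_iv) = (1193.362/40)/(7514.865/10) = 29.83405/751.4865 = 0.0397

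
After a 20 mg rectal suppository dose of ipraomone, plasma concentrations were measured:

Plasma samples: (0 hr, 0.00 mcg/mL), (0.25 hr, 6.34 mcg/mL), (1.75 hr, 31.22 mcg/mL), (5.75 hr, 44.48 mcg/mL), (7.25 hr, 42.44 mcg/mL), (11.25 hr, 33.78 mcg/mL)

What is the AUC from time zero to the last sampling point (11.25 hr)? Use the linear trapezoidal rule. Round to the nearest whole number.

Trapezoidal AUC_0→11.25:
  [0→0.25]: (0.00+6.34)/2 × 0.25 = 0.7925
  [0.25→1.75]: (6.34+31.22)/2 × 1.5 = 28.17
  [1.75→5.75]: (31.22+44.48)/2 × 4 = 151.4
  [5.75→7.25]: (44.48+42.44)/2 × 1.5 = 65.19
  [7.25→11.25]: (42.44+33.78)/2 × 4 = 152.44
  Sum = 397.9925 mcg/mL·hr

AUC = 398 mcg/mL·hr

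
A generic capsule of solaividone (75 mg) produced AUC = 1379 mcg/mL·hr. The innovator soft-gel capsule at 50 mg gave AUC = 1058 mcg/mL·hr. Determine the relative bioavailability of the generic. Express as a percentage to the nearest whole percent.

F_rel = (AUC_test/D_test) / (AUC_ref/D_ref)
      = (1379/75) / (1058/50)
      = 18.3867 / 21.16 = 0.8689 = 86.89%

F_rel = 87%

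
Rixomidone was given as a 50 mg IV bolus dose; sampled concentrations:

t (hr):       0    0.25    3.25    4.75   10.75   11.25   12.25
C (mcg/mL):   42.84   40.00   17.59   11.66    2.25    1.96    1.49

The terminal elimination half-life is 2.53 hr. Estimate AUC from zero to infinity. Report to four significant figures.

Trapezoidal AUC_0→12.25:
  [0→0.25]: (42.84+40.00)/2 × 0.25 = 10.355
  [0.25→3.25]: (40.00+17.59)/2 × 3 = 86.385
  [3.25→4.75]: (17.59+11.66)/2 × 1.5 = 21.9375
  [4.75→10.75]: (11.66+2.25)/2 × 6 = 41.73
  [10.75→11.25]: (2.25+1.96)/2 × 0.5 = 1.0525
  [11.25→12.25]: (1.96+1.49)/2 × 1 = 1.725
  Sum = 163.185 mcg/mL·hr
k_e = ln2 / t½ = 0.693147 / 2.53 = 0.2740 hr^-1
Extrapolated tail: C_last / k_e = 1.49 / 0.274 = 5.438
AUC_0→∞ = 163.185 + 5.438 = 168.623 mcg/mL·hr

AUC = 168.6 mcg/mL·hr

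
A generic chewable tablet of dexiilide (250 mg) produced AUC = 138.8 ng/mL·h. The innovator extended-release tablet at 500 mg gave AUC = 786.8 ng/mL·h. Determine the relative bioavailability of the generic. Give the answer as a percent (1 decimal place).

F_rel = (AUC_test/D_test) / (AUC_ref/D_ref)
      = (138.8/250) / (786.8/500)
      = 0.5552 / 1.5736 = 0.3528 = 35.28%

F_rel = 35.3%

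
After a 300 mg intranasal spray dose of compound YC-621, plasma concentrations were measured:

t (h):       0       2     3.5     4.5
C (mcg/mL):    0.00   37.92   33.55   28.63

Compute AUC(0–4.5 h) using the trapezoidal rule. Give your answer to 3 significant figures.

Trapezoidal AUC_0→4.5:
  [0→2]: (0.00+37.92)/2 × 2 = 37.92
  [2→3.5]: (37.92+33.55)/2 × 1.5 = 53.6025
  [3.5→4.5]: (33.55+28.63)/2 × 1 = 31.09
  Sum = 122.6125 mcg/mL·h

AUC = 123 mcg/mL·h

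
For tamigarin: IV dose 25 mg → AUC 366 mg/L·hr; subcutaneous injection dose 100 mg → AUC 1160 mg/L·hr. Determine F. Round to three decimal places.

F = (AUC_ev / D_ev) / (AUC_iv / D_iv)
  = (1160/100) / (366/25)
  = 11.6 / 14.64 = 0.7923

F = 0.792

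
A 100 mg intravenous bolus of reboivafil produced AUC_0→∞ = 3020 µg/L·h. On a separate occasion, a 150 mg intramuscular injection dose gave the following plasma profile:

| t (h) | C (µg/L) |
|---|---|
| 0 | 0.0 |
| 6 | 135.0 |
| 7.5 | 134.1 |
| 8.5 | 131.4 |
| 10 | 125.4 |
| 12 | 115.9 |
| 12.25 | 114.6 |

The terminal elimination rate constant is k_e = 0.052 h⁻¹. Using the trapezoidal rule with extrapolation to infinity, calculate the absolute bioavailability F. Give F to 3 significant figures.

Trapezoidal AUC_0→12.25 (intramuscular injection):
  [0→6]: (0.0+135.0)/2 × 6 = 405.0
  [6→7.5]: (135.0+134.1)/2 × 1.5 = 201.825
  [7.5→8.5]: (134.1+131.4)/2 × 1 = 132.75
  [8.5→10]: (131.4+125.4)/2 × 1.5 = 192.6
  [10→12]: (125.4+115.9)/2 × 2 = 241.3
  [12→12.25]: (115.9+114.6)/2 × 0.25 = 28.8125
  Sum = 1202.2875 µg/L·h
Tail: C_last/k_e = 114.6/0.052 = 2203.846
AUC_0→∞ (intramuscular injection) = 1202.2875 + 2203.846 = 3406.1335 µg/L·h
F = (AUC_ev/D_ev)/(AUC_iv/D_iv) = (3406.1335/150)/(3020/100) = 22.7076/30.2 = 0.7519

F = 0.752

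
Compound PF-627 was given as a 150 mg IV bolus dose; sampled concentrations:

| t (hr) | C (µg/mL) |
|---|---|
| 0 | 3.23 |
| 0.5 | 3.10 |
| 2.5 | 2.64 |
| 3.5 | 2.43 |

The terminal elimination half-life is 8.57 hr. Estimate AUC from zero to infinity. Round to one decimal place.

AUC = 39.9 µg/mL·hr

Trapezoidal AUC_0→3.5:
  [0→0.5]: (3.23+3.10)/2 × 0.5 = 1.5825
  [0.5→2.5]: (3.10+2.64)/2 × 2 = 5.74
  [2.5→3.5]: (2.64+2.43)/2 × 1 = 2.535
  Sum = 9.8575 µg/mL·hr
k_e = ln2 / t½ = 0.693147 / 8.57 = 0.0809 hr^-1
Extrapolated tail: C_last / k_e = 2.43 / 0.0809 = 30.037
AUC_0→∞ = 9.8575 + 30.037 = 39.8945 µg/mL·hr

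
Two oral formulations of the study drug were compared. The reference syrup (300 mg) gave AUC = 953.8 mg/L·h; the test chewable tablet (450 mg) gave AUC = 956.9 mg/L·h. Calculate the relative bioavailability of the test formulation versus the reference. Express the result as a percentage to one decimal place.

F_rel = (AUC_test/D_test) / (AUC_ref/D_ref)
      = (956.9/450) / (953.8/300)
      = 2.12644 / 3.17933 = 0.6688 = 66.88%

F_rel = 66.9%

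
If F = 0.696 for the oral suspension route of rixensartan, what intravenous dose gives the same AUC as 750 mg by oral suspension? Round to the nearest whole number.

Systemic exposure from an extravascular dose = F × D_ev, so the equivalent IV dose is F × D_ev.
D_iv = F × D_ev = 0.696 × 750 = 522 mg

D_iv = 522 mg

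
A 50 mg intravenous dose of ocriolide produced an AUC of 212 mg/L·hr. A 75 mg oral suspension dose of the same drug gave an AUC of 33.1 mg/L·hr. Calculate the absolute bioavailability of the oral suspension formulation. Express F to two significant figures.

F = 0.10

F = (AUC_ev / D_ev) / (AUC_iv / D_iv)
  = (33.1/75) / (212/50)
  = 0.441333 / 4.24 = 0.1041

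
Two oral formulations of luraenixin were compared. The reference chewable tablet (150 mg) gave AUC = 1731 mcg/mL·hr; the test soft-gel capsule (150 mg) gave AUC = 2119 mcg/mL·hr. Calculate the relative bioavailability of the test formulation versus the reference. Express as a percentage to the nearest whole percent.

F_rel = (AUC_test/D_test) / (AUC_ref/D_ref)
      = (2119/150) / (1731/150)
      = 14.1267 / 11.54 = 1.2242 = 122.42%

F_rel = 122%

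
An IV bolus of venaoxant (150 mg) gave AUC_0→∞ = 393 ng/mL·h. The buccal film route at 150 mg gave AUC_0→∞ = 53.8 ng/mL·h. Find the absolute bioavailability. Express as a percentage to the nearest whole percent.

F = (AUC_ev / D_ev) / (AUC_iv / D_iv)
  = (53.8/150) / (393/150)
  = 0.358667 / 2.62 = 0.1369
  = 13.69%

F = 14%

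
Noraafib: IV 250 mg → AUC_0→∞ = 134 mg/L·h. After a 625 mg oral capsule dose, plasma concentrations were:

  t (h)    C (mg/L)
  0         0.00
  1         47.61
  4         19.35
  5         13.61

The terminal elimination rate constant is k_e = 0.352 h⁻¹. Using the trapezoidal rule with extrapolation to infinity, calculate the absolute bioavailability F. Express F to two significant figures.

F = 0.54

Trapezoidal AUC_0→5 (oral capsule):
  [0→1]: (0.00+47.61)/2 × 1 = 23.805
  [1→4]: (47.61+19.35)/2 × 3 = 100.44
  [4→5]: (19.35+13.61)/2 × 1 = 16.48
  Sum = 140.725 mg/L·h
Tail: C_last/k_e = 13.61/0.352 = 38.665
AUC_0→∞ (oral capsule) = 140.725 + 38.665 = 179.39 mg/L·h
F = (AUC_ev/D_ev)/(AUC_iv/D_iv) = (179.39/625)/(134/250) = 0.287024/0.536 = 0.5355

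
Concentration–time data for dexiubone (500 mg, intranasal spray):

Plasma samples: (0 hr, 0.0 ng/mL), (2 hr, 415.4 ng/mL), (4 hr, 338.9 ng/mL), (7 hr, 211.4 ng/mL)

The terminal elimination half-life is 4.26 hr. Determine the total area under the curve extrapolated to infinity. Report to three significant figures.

Trapezoidal AUC_0→7:
  [0→2]: (0.0+415.4)/2 × 2 = 415.4
  [2→4]: (415.4+338.9)/2 × 2 = 754.3
  [4→7]: (338.9+211.4)/2 × 3 = 825.45
  Sum = 1995.15 ng/mL·hr
k_e = ln2 / t½ = 0.693147 / 4.26 = 0.1627 hr^-1
Extrapolated tail: C_last / k_e = 211.4 / 0.1627 = 1299.324
AUC_0→∞ = 1995.15 + 1299.324 = 3294.474 ng/mL·hr

AUC = 3290 ng/mL·hr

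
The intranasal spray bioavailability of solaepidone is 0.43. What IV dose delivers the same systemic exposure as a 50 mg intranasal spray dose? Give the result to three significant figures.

Systemic exposure from an extravascular dose = F × D_ev, so the equivalent IV dose is F × D_ev.
D_iv = F × D_ev = 0.43 × 50 = 21.5 mg

D_iv = 21.5 mg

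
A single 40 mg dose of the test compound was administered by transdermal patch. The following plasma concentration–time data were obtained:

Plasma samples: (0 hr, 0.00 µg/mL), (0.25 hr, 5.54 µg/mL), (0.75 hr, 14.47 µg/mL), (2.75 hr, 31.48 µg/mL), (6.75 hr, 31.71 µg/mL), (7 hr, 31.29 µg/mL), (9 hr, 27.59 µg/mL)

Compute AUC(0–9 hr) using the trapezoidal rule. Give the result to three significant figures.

Trapezoidal AUC_0→9:
  [0→0.25]: (0.00+5.54)/2 × 0.25 = 0.6925
  [0.25→0.75]: (5.54+14.47)/2 × 0.5 = 5.0025
  [0.75→2.75]: (14.47+31.48)/2 × 2 = 45.95
  [2.75→6.75]: (31.48+31.71)/2 × 4 = 126.38
  [6.75→7]: (31.71+31.29)/2 × 0.25 = 7.875
  [7→9]: (31.29+27.59)/2 × 2 = 58.88
  Sum = 244.78 µg/mL·hr

AUC = 245 µg/mL·hr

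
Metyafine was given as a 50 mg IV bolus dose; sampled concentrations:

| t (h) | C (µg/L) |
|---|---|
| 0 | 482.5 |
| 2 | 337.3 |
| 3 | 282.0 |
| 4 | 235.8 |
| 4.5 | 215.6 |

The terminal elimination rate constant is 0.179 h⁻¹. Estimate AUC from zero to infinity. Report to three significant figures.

AUC = 2710 µg/L·h

Trapezoidal AUC_0→4.5:
  [0→2]: (482.5+337.3)/2 × 2 = 819.8
  [2→3]: (337.3+282.0)/2 × 1 = 309.65
  [3→4]: (282.0+235.8)/2 × 1 = 258.9
  [4→4.5]: (235.8+215.6)/2 × 0.5 = 112.85
  Sum = 1501.2 µg/L·h
Extrapolated tail: C_last / k_e = 215.6 / 0.179 = 1204.469
AUC_0→∞ = 1501.2 + 1204.469 = 2705.669 µg/L·h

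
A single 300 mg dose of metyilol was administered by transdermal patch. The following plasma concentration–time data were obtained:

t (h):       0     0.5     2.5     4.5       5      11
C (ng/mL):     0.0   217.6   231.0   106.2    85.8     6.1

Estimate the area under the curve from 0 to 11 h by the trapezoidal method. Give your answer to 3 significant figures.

AUC = 1160 ng/mL·h

Trapezoidal AUC_0→11:
  [0→0.5]: (0.0+217.6)/2 × 0.5 = 54.4
  [0.5→2.5]: (217.6+231.0)/2 × 2 = 448.6
  [2.5→4.5]: (231.0+106.2)/2 × 2 = 337.2
  [4.5→5]: (106.2+85.8)/2 × 0.5 = 48.0
  [5→11]: (85.8+6.1)/2 × 6 = 275.7
  Sum = 1163.9 ng/mL·h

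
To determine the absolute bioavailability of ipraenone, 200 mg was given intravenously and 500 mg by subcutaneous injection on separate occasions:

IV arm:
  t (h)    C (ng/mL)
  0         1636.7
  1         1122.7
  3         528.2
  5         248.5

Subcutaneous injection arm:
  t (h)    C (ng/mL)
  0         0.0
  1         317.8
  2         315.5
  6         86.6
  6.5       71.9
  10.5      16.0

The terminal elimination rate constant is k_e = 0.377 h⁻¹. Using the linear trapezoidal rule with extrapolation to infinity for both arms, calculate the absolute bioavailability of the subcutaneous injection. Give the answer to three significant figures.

Trapezoidal AUC_0→5 (IV):
  [0→1]: (1636.7+1122.7)/2 × 1 = 1379.7
  [1→3]: (1122.7+528.2)/2 × 2 = 1650.9
  [3→5]: (528.2+248.5)/2 × 2 = 776.7
  Sum = 3807.3 ng/mL·h
IV tail: 248.5/0.377 = 659.151; AUC_iv,0→∞ = 3807.3 + 659.151 = 4466.451 ng/mL·h
Trapezoidal AUC_0→10.5 (subcutaneous injection):
  [0→1]: (0.0+317.8)/2 × 1 = 158.9
  [1→2]: (317.8+315.5)/2 × 1 = 316.65
  [2→6]: (315.5+86.6)/2 × 4 = 804.2
  [6→6.5]: (86.6+71.9)/2 × 0.5 = 39.625
  [6.5→10.5]: (71.9+16.0)/2 × 4 = 175.8
  Sum = 1495.175 ng/mL·h
subcutaneous injection tail: 16.0/0.377 = 42.440; AUC_ev,0→∞ = 1495.175 + 42.440 = 1537.615 ng/mL·h
F = (AUC_ev/D_ev)/(AUC_iv/D_iv) = (1537.615/500)/(4466.451/200) = 3.07523/22.332255 = 0.1377

F = 0.138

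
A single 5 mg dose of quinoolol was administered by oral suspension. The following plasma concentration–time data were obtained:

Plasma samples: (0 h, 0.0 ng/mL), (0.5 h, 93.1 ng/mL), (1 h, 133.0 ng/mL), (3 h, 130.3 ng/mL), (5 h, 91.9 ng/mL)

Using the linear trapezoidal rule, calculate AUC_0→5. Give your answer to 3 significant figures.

Trapezoidal AUC_0→5:
  [0→0.5]: (0.0+93.1)/2 × 0.5 = 23.275
  [0.5→1]: (93.1+133.0)/2 × 0.5 = 56.525
  [1→3]: (133.0+130.3)/2 × 2 = 263.3
  [3→5]: (130.3+91.9)/2 × 2 = 222.2
  Sum = 565.3 ng/mL·h

AUC = 565 ng/mL·h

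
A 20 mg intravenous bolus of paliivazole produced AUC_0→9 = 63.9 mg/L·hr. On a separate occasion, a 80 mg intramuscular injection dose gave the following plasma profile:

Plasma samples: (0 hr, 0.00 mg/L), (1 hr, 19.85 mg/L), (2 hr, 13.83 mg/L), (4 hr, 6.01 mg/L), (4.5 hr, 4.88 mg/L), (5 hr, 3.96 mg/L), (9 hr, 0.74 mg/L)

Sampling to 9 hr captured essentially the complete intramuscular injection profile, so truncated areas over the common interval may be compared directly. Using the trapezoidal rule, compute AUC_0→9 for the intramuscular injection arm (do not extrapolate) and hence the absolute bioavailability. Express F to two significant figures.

Trapezoidal AUC_0→9 (intramuscular injection):
  [0→1]: (0.00+19.85)/2 × 1 = 9.925
  [1→2]: (19.85+13.83)/2 × 1 = 16.84
  [2→4]: (13.83+6.01)/2 × 2 = 19.84
  [4→4.5]: (6.01+4.88)/2 × 0.5 = 2.7225
  [4.5→5]: (4.88+3.96)/2 × 0.5 = 2.21
  [5→9]: (3.96+0.74)/2 × 4 = 9.4
  Sum = 60.9375 mg/L·hr
F = (AUC_ev/D_ev)/(AUC_iv/D_iv) = (60.9375/80)/(63.9/20) = 0.76171875/3.195 = 0.2384

F = 0.24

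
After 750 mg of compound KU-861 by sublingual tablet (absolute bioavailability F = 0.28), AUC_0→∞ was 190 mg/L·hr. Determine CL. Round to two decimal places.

CL = F × Dose / AUC_0→∞
   = 0.28 × 750 / 190 = 1.10526 L/hr

CL = 1.11 L/hr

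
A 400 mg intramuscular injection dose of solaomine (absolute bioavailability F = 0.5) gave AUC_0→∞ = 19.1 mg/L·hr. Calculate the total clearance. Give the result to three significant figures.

CL = F × Dose / AUC_0→∞
   = 0.5 × 400 / 19.1 = 10.4712 L/hr

CL = 10.5 L/hr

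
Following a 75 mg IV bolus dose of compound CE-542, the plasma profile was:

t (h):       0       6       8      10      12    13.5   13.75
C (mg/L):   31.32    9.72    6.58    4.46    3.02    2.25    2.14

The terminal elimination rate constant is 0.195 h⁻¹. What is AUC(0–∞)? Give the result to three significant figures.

AUC = 173 mg/L·h

Trapezoidal AUC_0→13.75:
  [0→6]: (31.32+9.72)/2 × 6 = 123.12
  [6→8]: (9.72+6.58)/2 × 2 = 16.3
  [8→10]: (6.58+4.46)/2 × 2 = 11.04
  [10→12]: (4.46+3.02)/2 × 2 = 7.48
  [12→13.5]: (3.02+2.25)/2 × 1.5 = 3.9525
  [13.5→13.75]: (2.25+2.14)/2 × 0.25 = 0.54875
  Sum = 162.44125 mg/L·h
Extrapolated tail: C_last / k_e = 2.14 / 0.195 = 10.974
AUC_0→∞ = 162.44125 + 10.974 = 173.41525 mg/L·h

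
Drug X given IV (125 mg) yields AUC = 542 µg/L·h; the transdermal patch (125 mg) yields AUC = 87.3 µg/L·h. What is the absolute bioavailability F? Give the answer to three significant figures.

F = (AUC_ev / D_ev) / (AUC_iv / D_iv)
  = (87.3/125) / (542/125)
  = 0.6984 / 4.336 = 0.1611

F = 0.161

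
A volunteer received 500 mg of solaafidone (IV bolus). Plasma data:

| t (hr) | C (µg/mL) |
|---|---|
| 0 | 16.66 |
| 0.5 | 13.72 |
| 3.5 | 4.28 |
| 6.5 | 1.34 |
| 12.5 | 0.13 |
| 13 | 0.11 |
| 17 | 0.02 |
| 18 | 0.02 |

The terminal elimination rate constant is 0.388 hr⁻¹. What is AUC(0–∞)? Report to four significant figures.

Trapezoidal AUC_0→18:
  [0→0.5]: (16.66+13.72)/2 × 0.5 = 7.595
  [0.5→3.5]: (13.72+4.28)/2 × 3 = 27.0
  [3.5→6.5]: (4.28+1.34)/2 × 3 = 8.43
  [6.5→12.5]: (1.34+0.13)/2 × 6 = 4.41
  [12.5→13]: (0.13+0.11)/2 × 0.5 = 0.06
  [13→17]: (0.11+0.02)/2 × 4 = 0.26
  [17→18]: (0.02+0.02)/2 × 1 = 0.02
  Sum = 47.775 µg/mL·hr
Extrapolated tail: C_last / k_e = 0.02 / 0.388 = 0.052
AUC_0→∞ = 47.775 + 0.052 = 47.827 µg/mL·hr

AUC = 47.83 µg/mL·hr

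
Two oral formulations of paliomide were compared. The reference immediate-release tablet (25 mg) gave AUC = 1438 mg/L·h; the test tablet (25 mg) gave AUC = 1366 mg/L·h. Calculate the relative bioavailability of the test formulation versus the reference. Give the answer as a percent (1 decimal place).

F_rel = (AUC_test/D_test) / (AUC_ref/D_ref)
      = (1366/25) / (1438/25)
      = 54.64 / 57.52 = 0.9499 = 94.99%

F_rel = 95.0%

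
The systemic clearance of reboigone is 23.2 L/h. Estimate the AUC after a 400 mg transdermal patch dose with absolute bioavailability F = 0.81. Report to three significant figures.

AUC = 14.0 mg/L·h

AUC_0→∞ = F × Dose / CL
        = 0.81 × 400 / 23.2 = 13.9655 mg/L·h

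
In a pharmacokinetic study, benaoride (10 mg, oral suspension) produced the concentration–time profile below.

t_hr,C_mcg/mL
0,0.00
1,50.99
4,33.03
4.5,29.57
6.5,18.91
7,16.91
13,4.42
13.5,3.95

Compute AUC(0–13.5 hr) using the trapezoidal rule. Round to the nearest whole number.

Trapezoidal AUC_0→13.5:
  [0→1]: (0.00+50.99)/2 × 1 = 25.495
  [1→4]: (50.99+33.03)/2 × 3 = 126.03
  [4→4.5]: (33.03+29.57)/2 × 0.5 = 15.65
  [4.5→6.5]: (29.57+18.91)/2 × 2 = 48.48
  [6.5→7]: (18.91+16.91)/2 × 0.5 = 8.955
  [7→13]: (16.91+4.42)/2 × 6 = 63.99
  [13→13.5]: (4.42+3.95)/2 × 0.5 = 2.0925
  Sum = 290.6925 mcg/mL·hr

AUC = 291 mcg/mL·hr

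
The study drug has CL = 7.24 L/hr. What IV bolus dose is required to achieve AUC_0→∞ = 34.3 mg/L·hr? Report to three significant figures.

Dose = 248 mg

Dose_iv = CL × AUC_0→∞
     = 7.24 × 34.3 = 248.332 mg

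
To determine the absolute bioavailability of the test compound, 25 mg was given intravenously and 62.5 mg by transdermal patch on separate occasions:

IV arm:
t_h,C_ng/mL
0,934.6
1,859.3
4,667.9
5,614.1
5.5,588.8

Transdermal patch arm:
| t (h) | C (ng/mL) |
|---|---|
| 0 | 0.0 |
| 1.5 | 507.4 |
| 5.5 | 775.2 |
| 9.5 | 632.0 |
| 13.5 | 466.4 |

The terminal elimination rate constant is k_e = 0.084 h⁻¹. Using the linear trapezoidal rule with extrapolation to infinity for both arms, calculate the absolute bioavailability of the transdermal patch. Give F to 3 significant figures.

F = 0.485

Trapezoidal AUC_0→5.5 (IV):
  [0→1]: (934.6+859.3)/2 × 1 = 896.95
  [1→4]: (859.3+667.9)/2 × 3 = 2290.8
  [4→5]: (667.9+614.1)/2 × 1 = 641.0
  [5→5.5]: (614.1+588.8)/2 × 0.5 = 300.725
  Sum = 4129.475 ng/mL·h
IV tail: 588.8/0.084 = 7009.524; AUC_iv,0→∞ = 4129.475 + 7009.524 = 11138.999 ng/mL·h
Trapezoidal AUC_0→13.5 (transdermal patch):
  [0→1.5]: (0.0+507.4)/2 × 1.5 = 380.55
  [1.5→5.5]: (507.4+775.2)/2 × 4 = 2565.2
  [5.5→9.5]: (775.2+632.0)/2 × 4 = 2814.4
  [9.5→13.5]: (632.0+466.4)/2 × 4 = 2196.8
  Sum = 7956.95 ng/mL·h
transdermal patch tail: 466.4/0.084 = 5552.381; AUC_ev,0→∞ = 7956.95 + 5552.381 = 13509.331 ng/mL·h
F = (AUC_ev/D_ev)/(AUC_iv/D_iv) = (13509.331/62.5)/(11138.999/25) = 216.149/445.55996 = 0.4851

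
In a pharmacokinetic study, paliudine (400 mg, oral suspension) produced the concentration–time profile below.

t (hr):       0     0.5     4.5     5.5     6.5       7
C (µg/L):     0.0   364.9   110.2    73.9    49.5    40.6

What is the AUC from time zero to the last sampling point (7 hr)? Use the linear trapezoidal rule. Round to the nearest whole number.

AUC = 1218 µg/L·hr

Trapezoidal AUC_0→7:
  [0→0.5]: (0.0+364.9)/2 × 0.5 = 91.225
  [0.5→4.5]: (364.9+110.2)/2 × 4 = 950.2
  [4.5→5.5]: (110.2+73.9)/2 × 1 = 92.05
  [5.5→6.5]: (73.9+49.5)/2 × 1 = 61.7
  [6.5→7]: (49.5+40.6)/2 × 0.5 = 22.525
  Sum = 1217.7 µg/L·hr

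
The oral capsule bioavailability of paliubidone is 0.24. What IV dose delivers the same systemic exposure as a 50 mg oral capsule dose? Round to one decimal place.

D_iv = 12.0 mg

Systemic exposure from an extravascular dose = F × D_ev, so the equivalent IV dose is F × D_ev.
D_iv = F × D_ev = 0.24 × 50 = 12 mg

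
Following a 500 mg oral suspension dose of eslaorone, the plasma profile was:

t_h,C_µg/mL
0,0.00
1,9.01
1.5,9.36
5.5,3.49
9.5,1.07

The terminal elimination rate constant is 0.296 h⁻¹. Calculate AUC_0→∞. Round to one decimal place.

Trapezoidal AUC_0→9.5:
  [0→1]: (0.00+9.01)/2 × 1 = 4.505
  [1→1.5]: (9.01+9.36)/2 × 0.5 = 4.5925
  [1.5→5.5]: (9.36+3.49)/2 × 4 = 25.7
  [5.5→9.5]: (3.49+1.07)/2 × 4 = 9.12
  Sum = 43.9175 µg/mL·h
Extrapolated tail: C_last / k_e = 1.07 / 0.296 = 3.615
AUC_0→∞ = 43.9175 + 3.615 = 47.5325 µg/mL·h

AUC = 47.5 µg/mL·h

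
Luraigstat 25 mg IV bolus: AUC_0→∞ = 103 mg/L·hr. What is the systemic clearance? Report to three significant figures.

CL = Dose_iv / AUC_0→∞
   = 25 / 103 = 0.242718 L/hr

CL = 0.243 L/hr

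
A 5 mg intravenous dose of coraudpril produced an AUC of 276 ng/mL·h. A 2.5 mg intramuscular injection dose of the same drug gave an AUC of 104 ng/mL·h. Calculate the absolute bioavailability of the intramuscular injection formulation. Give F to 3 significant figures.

F = 0.754

F = (AUC_ev / D_ev) / (AUC_iv / D_iv)
  = (104/2.5) / (276/5)
  = 41.6 / 55.2 = 0.7536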